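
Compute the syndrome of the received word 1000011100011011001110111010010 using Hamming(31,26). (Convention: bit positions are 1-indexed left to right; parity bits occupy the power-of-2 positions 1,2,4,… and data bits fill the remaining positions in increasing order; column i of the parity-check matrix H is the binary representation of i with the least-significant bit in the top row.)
Syndrome s = H · r^T (mod 2), r = 1000011100011011001110111010010:
  s[0] = (1010101010101010101010101010101)·(1000011100011011001110111010010) mod 2 = 1+0+0+0+0+0+1+0+0+0+0+0+1+0+1+0+0+0+1+0+1+0+1+0+1+0+1+0+0+0+0 mod 2 = 1
  s[1] = (0110011001100110011001100110011)·(1000011100011011001110111010010) mod 2 = 0+0+0+0+0+1+1+0+0+0+0+0+0+0+1+0+0+0+1+0+0+0+1+0+0+0+1+0+0+1+0 mod 2 = 1
  s[2] = (0001111000011110000111100001111)·(1000011100011011001110111010010) mod 2 = 0+0+0+0+0+1+1+0+0+0+0+1+1+0+1+0+0+0+0+1+1+0+1+0+0+0+0+0+0+1+0 mod 2 = 1
  s[3] = (0000000111111110000000011111111)·(1000011100011011001110111010010) mod 2 = 0+0+0+0+0+0+0+1+0+0+0+1+1+0+1+0+0+0+0+0+0+0+0+1+1+0+1+0+0+1+0 mod 2 = 0
  s[4] = (0000000000000001111111111111111)·(1000011100011011001110111010010) mod 2 = 0+0+0+0+0+0+0+0+0+0+0+0+0+0+0+1+0+0+1+1+1+0+1+1+1+0+1+0+0+1+0 mod 2 = 1
Syndrome = 11101
Non-zero syndrome: error at position 23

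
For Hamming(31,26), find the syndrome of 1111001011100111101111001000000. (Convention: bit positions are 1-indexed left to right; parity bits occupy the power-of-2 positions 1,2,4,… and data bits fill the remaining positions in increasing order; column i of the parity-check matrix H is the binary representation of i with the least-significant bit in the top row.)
Syndrome s = H · r^T (mod 2), r = 1111001011100111101111001000000:
  s[0] = (1010101010101010101010101010101)·(1111001011100111101111001000000) mod 2 = 1+0+1+0+0+0+1+0+1+0+1+0+0+0+1+0+1+0+1+0+1+0+0+0+1+0+0+0+0+0+0 mod 2 = 0
  s[1] = (0110011001100110011001100110011)·(1111001011100111101111001000000) mod 2 = 0+1+1+0+0+0+1+0+0+1+1+0+0+1+1+0+0+0+1+0+0+1+0+0+0+0+0+0+0+0+0 mod 2 = 1
  s[2] = (0001111000011110000111100001111)·(1111001011100111101111001000000) mod 2 = 0+0+0+1+0+0+1+0+0+0+0+0+0+1+1+0+0+0+0+1+1+1+0+0+0+0+0+0+0+0+0 mod 2 = 1
  s[3] = (0000000111111110000000011111111)·(1111001011100111101111001000000) mod 2 = 0+0+0+0+0+0+0+0+1+1+1+0+0+1+1+0+0+0+0+0+0+0+0+0+1+0+0+0+0+0+0 mod 2 = 0
  s[4] = (0000000000000001111111111111111)·(1111001011100111101111001000000) mod 2 = 0+0+0+0+0+0+0+0+0+0+0+0+0+0+0+1+1+0+1+1+1+1+0+0+1+0+0+0+0+0+0 mod 2 = 1
Syndrome = 01101
Non-zero syndrome: error at position 22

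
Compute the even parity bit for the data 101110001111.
Sum of data bits: 1+0+1+1+1+0+0+0+1+1+1+1 = 8.
8 mod 2 = 0, so parity bit = 0.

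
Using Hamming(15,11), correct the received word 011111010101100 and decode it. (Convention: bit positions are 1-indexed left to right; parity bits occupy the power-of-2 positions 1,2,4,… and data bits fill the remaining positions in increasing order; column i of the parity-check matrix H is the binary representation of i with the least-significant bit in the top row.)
Syndrome s = H · r^T (mod 2), r = 011111010101100:
  s[0] = (101010101010101)·(011111010101100) mod 2 = 0+0+1+0+1+0+0+0+0+0+0+0+1+0+0 mod 2 = 1
  s[1] = (011001100110011)·(011111010101100) mod 2 = 0+1+1+0+0+1+0+0+0+1+0+0+0+0+0 mod 2 = 0
  s[2] = (000111100001111)·(011111010101100) mod 2 = 0+0+0+1+1+1+0+0+0+0+0+1+1+0+0 mod 2 = 1
  s[3] = (000000011111111)·(011111010101100) mod 2 = 0+0+0+0+0+0+0+1+0+1+0+1+1+0+0 mod 2 = 0
Syndrome = 1010
Column 5 of H equals this syndrome → error at bit 5 (1-indexed).
Flip bit 5: 011111010101100 → 011101010101100
Extract data bits at positions {3,5,6,7,9,10,11,12,13,14,15}: 10100101100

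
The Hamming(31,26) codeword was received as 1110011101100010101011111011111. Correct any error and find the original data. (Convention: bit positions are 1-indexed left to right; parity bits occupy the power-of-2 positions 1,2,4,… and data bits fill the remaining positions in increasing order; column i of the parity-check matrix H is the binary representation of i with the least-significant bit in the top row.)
Syndrome s = H · r^T (mod 2), r = 1110011101100010101011111011111:
  s[0] = (1010101010101010101010101010101)·(1110011101100010101011111011111) mod 2 = 1+0+1+0+0+0+1+0+0+0+1+0+0+0+1+0+1+0+1+0+1+0+1+0+1+0+1+0+1+0+1 mod 2 = 1
  s[1] = (0110011001100110011001100110011)·(1110011101100010101011111011111) mod 2 = 0+1+1+0+0+1+1+0+0+1+1+0+0+0+1+0+0+0+1+0+0+1+1+0+0+0+1+0+0+1+1 mod 2 = 1
  s[2] = (0001111000011110000111100001111)·(1110011101100010101011111011111) mod 2 = 0+0+0+0+0+1+1+0+0+0+0+0+0+0+1+0+0+0+0+0+1+1+1+0+0+0+0+1+1+1+1 mod 2 = 0
  s[3] = (0000000111111110000000011111111)·(1110011101100010101011111011111) mod 2 = 0+0+0+0+0+0+0+1+0+1+1+0+0+0+1+0+0+0+0+0+0+0+0+1+1+0+1+1+1+1+1 mod 2 = 1
  s[4] = (0000000000000001111111111111111)·(1110011101100010101011111011111) mod 2 = 0+0+0+0+0+0+0+0+0+0+0+0+0+0+0+0+1+0+1+0+1+1+1+1+1+0+1+1+1+1+1 mod 2 = 0
Syndrome = 11010
Column 11 of H equals this syndrome → error at bit 11 (1-indexed).
Flip bit 11: 1110011101100010101011111011111 → 1110011101000010101011111011111
Extract data bits at positions {3,5,6,7,9,10,11,12,13,14,15,17,18,19,20,21,22,23,24,25,26,27,28,29,30,31}: 10110100001101011111011111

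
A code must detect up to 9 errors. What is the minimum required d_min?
Detecting e errors requires d_min ≥ e + 1 = 9 + 1 = 10.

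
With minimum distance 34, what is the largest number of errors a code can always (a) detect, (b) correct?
(a) Detection requires d_min ≥ e+1, so e ≤ d_min − 1 = 33.
(b) Correction requires d_min ≥ 2t+1, so t ≤ ⌊(d_min − 1)/2⌋ = ⌊33/2⌋ = 16.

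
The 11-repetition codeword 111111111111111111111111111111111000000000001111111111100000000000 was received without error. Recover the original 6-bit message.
Split into 11-bit blocks: 11111111111 11111111111 11111111111 00000000000 11111111111 00000000000
Data = 111010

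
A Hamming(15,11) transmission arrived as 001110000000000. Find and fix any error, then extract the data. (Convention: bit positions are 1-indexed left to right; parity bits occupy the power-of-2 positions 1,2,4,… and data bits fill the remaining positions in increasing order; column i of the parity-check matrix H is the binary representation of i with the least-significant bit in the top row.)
Syndrome s = H · r^T (mod 2), r = 001110000000000:
  s[0] = (101010101010101)·(001110000000000) mod 2 = 0+0+1+0+1+0+0+0+0+0+0+0+0+0+0 mod 2 = 0
  s[1] = (011001100110011)·(001110000000000) mod 2 = 0+0+1+0+0+0+0+0+0+0+0+0+0+0+0 mod 2 = 1
  s[2] = (000111100001111)·(001110000000000) mod 2 = 0+0+0+1+1+0+0+0+0+0+0+0+0+0+0 mod 2 = 0
  s[3] = (000000011111111)·(001110000000000) mod 2 = 0+0+0+0+0+0+0+0+0+0+0+0+0+0+0 mod 2 = 0
Syndrome = 0100
Column 2 of H equals this syndrome → error at bit 2 (1-indexed).
Flip bit 2: 001110000000000 → 011110000000000
Extract data bits at positions {3,5,6,7,9,10,11,12,13,14,15}: 11000000000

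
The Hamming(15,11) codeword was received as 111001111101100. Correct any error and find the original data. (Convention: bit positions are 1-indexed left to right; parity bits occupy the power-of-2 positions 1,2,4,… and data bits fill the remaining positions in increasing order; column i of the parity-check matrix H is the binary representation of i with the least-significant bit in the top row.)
Syndrome s = H · r^T (mod 2), r = 111001111101100:
  s[0] = (101010101010101)·(111001111101100) mod 2 = 1+0+1+0+0+0+1+0+1+0+0+0+1+0+0 mod 2 = 1
  s[1] = (011001100110011)·(111001111101100) mod 2 = 0+1+1+0+0+1+1+0+0+1+0+0+0+0+0 mod 2 = 1
  s[2] = (000111100001111)·(111001111101100) mod 2 = 0+0+0+0+0+1+1+0+0+0+0+1+1+0+0 mod 2 = 0
  s[3] = (000000011111111)·(111001111101100) mod 2 = 0+0+0+0+0+0+0+1+1+1+0+1+1+0+0 mod 2 = 1
Syndrome = 1101
Column 11 of H equals this syndrome → error at bit 11 (1-indexed).
Flip bit 11: 111001111101100 → 111001111111100
Extract data bits at positions {3,5,6,7,9,10,11,12,13,14,15}: 10111111100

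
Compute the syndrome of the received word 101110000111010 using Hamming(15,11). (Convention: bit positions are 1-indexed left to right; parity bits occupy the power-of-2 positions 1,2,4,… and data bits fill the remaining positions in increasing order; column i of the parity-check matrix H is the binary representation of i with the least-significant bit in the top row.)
Syndrome s = H · r^T (mod 2), r = 101110000111010:
  s[0] = (101010101010101)·(101110000111010) mod 2 = 1+0+1+0+1+0+0+0+0+0+1+0+0+0+0 mod 2 = 0
  s[1] = (011001100110011)·(101110000111010) mod 2 = 0+0+1+0+0+0+0+0+0+1+1+0+0+1+0 mod 2 = 0
  s[2] = (000111100001111)·(101110000111010) mod 2 = 0+0+0+1+1+0+0+0+0+0+0+1+0+1+0 mod 2 = 0
  s[3] = (000000011111111)·(101110000111010) mod 2 = 0+0+0+0+0+0+0+0+0+1+1+1+0+1+0 mod 2 = 0
Syndrome = 0000
s = 0: no error detected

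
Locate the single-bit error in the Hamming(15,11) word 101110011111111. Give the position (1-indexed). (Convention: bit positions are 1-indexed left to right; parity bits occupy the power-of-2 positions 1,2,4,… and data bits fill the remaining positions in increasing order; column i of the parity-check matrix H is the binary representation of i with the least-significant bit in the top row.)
Syndrome s = H · r^T (mod 2), r = 101110011111111:
  s[0] = (101010101010101)·(101110011111111) mod 2 = 1+0+1+0+1+0+0+0+1+0+1+0+1+0+1 mod 2 = 1
  s[1] = (011001100110011)·(101110011111111) mod 2 = 0+0+1+0+0+0+0+0+0+1+1+0+0+1+1 mod 2 = 1
  s[2] = (000111100001111)·(101110011111111) mod 2 = 0+0+0+1+1+0+0+0+0+0+0+1+1+1+1 mod 2 = 0
  s[3] = (000000011111111)·(101110011111111) mod 2 = 0+0+0+0+0+0+0+1+1+1+1+1+1+1+1 mod 2 = 0
Syndrome = 1100
Column i of H is the binary representation of i, so the syndrome is the binary index of the flipped bit.
Read s = 1100 with s[0] as LSB: 1·2^0 + 1·2^1 + 0·2^2 + 0·2^3 = 3.
Error is at bit position 3.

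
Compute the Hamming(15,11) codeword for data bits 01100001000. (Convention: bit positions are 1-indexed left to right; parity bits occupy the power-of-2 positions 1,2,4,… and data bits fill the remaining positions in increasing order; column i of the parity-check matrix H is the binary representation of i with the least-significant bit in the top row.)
Codeword c = d · G (mod 2), d = 01100001000:
  c[0] = d·G[:,0] = (01100001000)·(11011010101) mod 2 = 0+1+0+0+0+0+0+0+0+0+0 mod 2 = 1
  c[1] = d·G[:,1] = (01100001000)·(10110110011) mod 2 = 0+0+1+0+0+0+0+0+0+0+0 mod 2 = 1
  c[2] = d·G[:,2] = (01100001000)·(10000000000) mod 2 = 0+0+0+0+0+0+0+0+0+0+0 mod 2 = 0
  c[3] = d·G[:,3] = (01100001000)·(01110001111) mod 2 = 0+1+1+0+0+0+0+1+0+0+0 mod 2 = 1
  c[4] = d·G[:,4] = (01100001000)·(01000000000) mod 2 = 0+1+0+0+0+0+0+0+0+0+0 mod 2 = 1
  c[5] = d·G[:,5] = (01100001000)·(00100000000) mod 2 = 0+0+1+0+0+0+0+0+0+0+0 mod 2 = 1
  c[6] = d·G[:,6] = (01100001000)·(00010000000) mod 2 = 0+0+0+0+0+0+0+0+0+0+0 mod 2 = 0
  c[7] = d·G[:,7] = (01100001000)·(00001111111) mod 2 = 0+0+0+0+0+0+0+1+0+0+0 mod 2 = 1
  c[8] = d·G[:,8] = (01100001000)·(00001000000) mod 2 = 0+0+0+0+0+0+0+0+0+0+0 mod 2 = 0
  c[9] = d·G[:,9] = (01100001000)·(00000100000) mod 2 = 0+0+0+0+0+0+0+0+0+0+0 mod 2 = 0
  c[10] = d·G[:,10] = (01100001000)·(00000010000) mod 2 = 0+0+0+0+0+0+0+0+0+0+0 mod 2 = 0
  c[11] = d·G[:,11] = (01100001000)·(00000001000) mod 2 = 0+0+0+0+0+0+0+1+0+0+0 mod 2 = 1
  c[12] = d·G[:,12] = (01100001000)·(00000000100) mod 2 = 0+0+0+0+0+0+0+0+0+0+0 mod 2 = 0
  c[13] = d·G[:,13] = (01100001000)·(00000000010) mod 2 = 0+0+0+0+0+0+0+0+0+0+0 mod 2 = 0
  c[14] = d·G[:,14] = (01100001000)·(00000000001) mod 2 = 0+0+0+0+0+0+0+0+0+0+0 mod 2 = 0
Codeword = 110111010001000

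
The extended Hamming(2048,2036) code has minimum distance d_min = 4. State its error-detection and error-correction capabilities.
Detection only: up to d_min − 1 = 3 errors.
Correction: up to ⌊(d_min − 1)/2⌋ = ⌊3/2⌋ = 1 errors.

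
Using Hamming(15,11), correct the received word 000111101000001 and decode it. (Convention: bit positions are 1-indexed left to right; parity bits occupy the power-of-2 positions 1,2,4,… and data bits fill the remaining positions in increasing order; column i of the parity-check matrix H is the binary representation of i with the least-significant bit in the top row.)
Syndrome s = H · r^T (mod 2), r = 000111101000001:
  s[0] = (101010101010101)·(000111101000001) mod 2 = 0+0+0+0+1+0+1+0+1+0+0+0+0+0+1 mod 2 = 0
  s[1] = (011001100110011)·(000111101000001) mod 2 = 0+0+0+0+0+1+1+0+0+0+0+0+0+0+1 mod 2 = 1
  s[2] = (000111100001111)·(000111101000001) mod 2 = 0+0+0+1+1+1+1+0+0+0+0+0+0+0+1 mod 2 = 1
  s[3] = (000000011111111)·(000111101000001) mod 2 = 0+0+0+0+0+0+0+0+1+0+0+0+0+0+1 mod 2 = 0
Syndrome = 0110
Column 6 of H equals this syndrome → error at bit 6 (1-indexed).
Flip bit 6: 000111101000001 → 000110101000001
Extract data bits at positions {3,5,6,7,9,10,11,12,13,14,15}: 01011000001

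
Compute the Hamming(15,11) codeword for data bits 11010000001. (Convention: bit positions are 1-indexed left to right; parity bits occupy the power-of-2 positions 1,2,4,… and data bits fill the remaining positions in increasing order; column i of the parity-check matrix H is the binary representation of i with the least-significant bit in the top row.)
Codeword c = d · G (mod 2), d = 11010000001:
  c[0] = d·G[:,0] = (11010000001)·(11011010101) mod 2 = 1+1+0+1+0+0+0+0+0+0+1 mod 2 = 0
  c[1] = d·G[:,1] = (11010000001)·(10110110011) mod 2 = 1+0+0+1+0+0+0+0+0+0+1 mod 2 = 1
  c[2] = d·G[:,2] = (11010000001)·(10000000000) mod 2 = 1+0+0+0+0+0+0+0+0+0+0 mod 2 = 1
  c[3] = d·G[:,3] = (11010000001)·(01110001111) mod 2 = 0+1+0+1+0+0+0+0+0+0+1 mod 2 = 1
  c[4] = d·G[:,4] = (11010000001)·(01000000000) mod 2 = 0+1+0+0+0+0+0+0+0+0+0 mod 2 = 1
  c[5] = d·G[:,5] = (11010000001)·(00100000000) mod 2 = 0+0+0+0+0+0+0+0+0+0+0 mod 2 = 0
  c[6] = d·G[:,6] = (11010000001)·(00010000000) mod 2 = 0+0+0+1+0+0+0+0+0+0+0 mod 2 = 1
  c[7] = d·G[:,7] = (11010000001)·(00001111111) mod 2 = 0+0+0+0+0+0+0+0+0+0+1 mod 2 = 1
  c[8] = d·G[:,8] = (11010000001)·(00001000000) mod 2 = 0+0+0+0+0+0+0+0+0+0+0 mod 2 = 0
  c[9] = d·G[:,9] = (11010000001)·(00000100000) mod 2 = 0+0+0+0+0+0+0+0+0+0+0 mod 2 = 0
  c[10] = d·G[:,10] = (11010000001)·(00000010000) mod 2 = 0+0+0+0+0+0+0+0+0+0+0 mod 2 = 0
  c[11] = d·G[:,11] = (11010000001)·(00000001000) mod 2 = 0+0+0+0+0+0+0+0+0+0+0 mod 2 = 0
  c[12] = d·G[:,12] = (11010000001)·(00000000100) mod 2 = 0+0+0+0+0+0+0+0+0+0+0 mod 2 = 0
  c[13] = d·G[:,13] = (11010000001)·(00000000010) mod 2 = 0+0+0+0+0+0+0+0+0+0+0 mod 2 = 0
  c[14] = d·G[:,14] = (11010000001)·(00000000001) mod 2 = 0+0+0+0+0+0+0+0+0+0+1 mod 2 = 1
Codeword = 011110110000001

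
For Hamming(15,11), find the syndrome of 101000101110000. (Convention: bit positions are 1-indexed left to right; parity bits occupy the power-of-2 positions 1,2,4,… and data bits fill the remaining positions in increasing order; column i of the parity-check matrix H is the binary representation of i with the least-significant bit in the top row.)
Syndrome s = H · r^T (mod 2), r = 101000101110000:
  s[0] = (101010101010101)·(101000101110000) mod 2 = 1+0+1+0+0+0+1+0+1+0+1+0+0+0+0 mod 2 = 1
  s[1] = (011001100110011)·(101000101110000) mod 2 = 0+0+1+0+0+0+1+0+0+1+1+0+0+0+0 mod 2 = 0
  s[2] = (000111100001111)·(101000101110000) mod 2 = 0+0+0+0+0+0+1+0+0+0+0+0+0+0+0 mod 2 = 1
  s[3] = (000000011111111)·(101000101110000) mod 2 = 0+0+0+0+0+0+0+0+1+1+1+0+0+0+0 mod 2 = 1
Syndrome = 1011
Non-zero syndrome: error at position 13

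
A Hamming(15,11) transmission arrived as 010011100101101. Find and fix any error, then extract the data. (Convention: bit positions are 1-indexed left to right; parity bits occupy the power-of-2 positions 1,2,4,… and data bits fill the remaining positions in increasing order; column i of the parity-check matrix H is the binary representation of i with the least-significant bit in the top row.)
Syndrome s = H · r^T (mod 2), r = 010011100101101:
  s[0] = (101010101010101)·(010011100101101) mod 2 = 0+0+0+0+1+0+1+0+0+0+0+0+1+0+1 mod 2 = 0
  s[1] = (011001100110011)·(010011100101101) mod 2 = 0+1+0+0+0+1+1+0+0+1+0+0+0+0+1 mod 2 = 1
  s[2] = (000111100001111)·(010011100101101) mod 2 = 0+0+0+0+1+1+1+0+0+0+0+1+1+0+1 mod 2 = 0
  s[3] = (000000011111111)·(010011100101101) mod 2 = 0+0+0+0+0+0+0+0+0+1+0+1+1+0+1 mod 2 = 0
Syndrome = 0100
Column 2 of H equals this syndrome → error at bit 2 (1-indexed).
Flip bit 2: 010011100101101 → 000011100101101
Extract data bits at positions {3,5,6,7,9,10,11,12,13,14,15}: 01110101101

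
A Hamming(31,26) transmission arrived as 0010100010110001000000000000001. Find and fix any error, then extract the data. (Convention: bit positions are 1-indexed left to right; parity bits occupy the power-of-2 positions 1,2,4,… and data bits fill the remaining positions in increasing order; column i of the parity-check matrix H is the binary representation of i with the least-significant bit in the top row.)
Syndrome s = H · r^T (mod 2), r = 0010100010110001000000000000001:
  s[0] = (1010101010101010101010101010101)·(0010100010110001000000000000001) mod 2 = 0+0+1+0+1+0+0+0+1+0+1+0+0+0+0+0+0+0+0+0+0+0+0+0+0+0+0+0+0+0+1 mod 2 = 1
  s[1] = (0110011001100110011001100110011)·(0010100010110001000000000000001) mod 2 = 0+0+1+0+0+0+0+0+0+0+1+0+0+0+0+0+0+0+0+0+0+0+0+0+0+0+0+0+0+0+1 mod 2 = 1
  s[2] = (0001111000011110000111100001111)·(0010100010110001000000000000001) mod 2 = 0+0+0+0+1+0+0+0+0+0+0+1+0+0+0+0+0+0+0+0+0+0+0+0+0+0+0+0+0+0+1 mod 2 = 1
  s[3] = (0000000111111110000000011111111)·(0010100010110001000000000000001) mod 2 = 0+0+0+0+0+0+0+0+1+0+1+1+0+0+0+0+0+0+0+0+0+0+0+0+0+0+0+0+0+0+1 mod 2 = 0
  s[4] = (0000000000000001111111111111111)·(0010100010110001000000000000001) mod 2 = 0+0+0+0+0+0+0+0+0+0+0+0+0+0+0+1+0+0+0+0+0+0+0+0+0+0+0+0+0+0+1 mod 2 = 0
Syndrome = 11100
Column 7 of H equals this syndrome → error at bit 7 (1-indexed).
Flip bit 7: 0010100010110001000000000000001 → 0010101010110001000000000000001
Extract data bits at positions {3,5,6,7,9,10,11,12,13,14,15,17,18,19,20,21,22,23,24,25,26,27,28,29,30,31}: 11011011000000000000000001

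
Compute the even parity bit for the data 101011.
Sum of data bits: 1+0+1+0+1+1 = 4.
4 mod 2 = 0, so parity bit = 0.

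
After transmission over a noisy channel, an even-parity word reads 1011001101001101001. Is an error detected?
Sum of received bits: 1+0+1+1+0+0+1+1+0+1+0+0+1+1+0+1+0+0+1 = 10; 10 mod 2 = 0. Result is 0 → no error detected.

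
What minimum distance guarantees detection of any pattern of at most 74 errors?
Detecting e errors requires d_min ≥ e + 1 = 74 + 1 = 75.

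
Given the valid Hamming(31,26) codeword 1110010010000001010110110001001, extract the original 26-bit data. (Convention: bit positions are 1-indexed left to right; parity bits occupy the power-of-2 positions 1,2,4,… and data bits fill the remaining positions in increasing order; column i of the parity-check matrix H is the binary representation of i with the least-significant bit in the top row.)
Parity bits occupy power-of-2 positions; data bits are at positions {3,5,6,7,9,10,11,12,13,14,15,17,18,19,20,21,22,23,24,25,26,27,28,29,30,31} (1-indexed).
Extract: c[3]=1 c[5]=0 c[6]=1 c[7]=0 c[9]=1 c[10]=0 c[11]=0 c[12]=0 c[13]=0 c[14]=0 c[15]=0 c[17]=0 c[18]=1 c[19]=0 c[20]=1 c[21]=1 c[22]=0 c[23]=1 c[24]=1 c[25]=0 c[26]=0 c[27]=0 c[28]=1 c[29]=0 c[30]=0 c[31]=1
Data = 10101000000010110110001001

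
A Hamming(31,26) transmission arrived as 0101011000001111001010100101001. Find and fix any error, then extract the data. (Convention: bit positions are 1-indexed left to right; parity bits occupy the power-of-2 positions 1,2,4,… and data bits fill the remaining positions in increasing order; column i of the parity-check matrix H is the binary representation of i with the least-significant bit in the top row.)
Syndrome s = H · r^T (mod 2), r = 0101011000001111001010100101001:
  s[0] = (1010101010101010101010101010101)·(0101011000001111001010100101001) mod 2 = 0+0+0+0+0+0+1+0+0+0+0+0+1+0+1+0+0+0+1+0+1+0+1+0+0+0+0+0+0+0+1 mod 2 = 1
  s[1] = (0110011001100110011001100110011)·(0101011000001111001010100101001) mod 2 = 0+1+0+0+0+1+1+0+0+0+0+0+0+1+1+0+0+0+1+0+0+0+1+0+0+1+0+0+0+0+1 mod 2 = 1
  s[2] = (0001111000011110000111100001111)·(0101011000001111001010100101001) mod 2 = 0+0+0+1+0+1+1+0+0+0+0+0+1+1+1+0+0+0+0+0+1+0+1+0+0+0+0+1+0+0+1 mod 2 = 0
  s[3] = (0000000111111110000000011111111)·(0101011000001111001010100101001) mod 2 = 0+0+0+0+0+0+0+0+0+0+0+0+1+1+1+0+0+0+0+0+0+0+0+0+0+1+0+1+0+0+1 mod 2 = 0
  s[4] = (0000000000000001111111111111111)·(0101011000001111001010100101001) mod 2 = 0+0+0+0+0+0+0+0+0+0+0+0+0+0+0+1+0+0+1+0+1+0+1+0+0+1+0+1+0+0+1 mod 2 = 1
Syndrome = 11001
Column 19 of H equals this syndrome → error at bit 19 (1-indexed).
Flip bit 19: 0101011000001111001010100101001 → 0101011000001111000010100101001
Extract data bits at positions {3,5,6,7,9,10,11,12,13,14,15,17,18,19,20,21,22,23,24,25,26,27,28,29,30,31}: 00110000111000010100101001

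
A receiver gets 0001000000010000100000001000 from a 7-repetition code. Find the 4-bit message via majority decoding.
Split into 7-bit blocks and majority-vote each:
  block 1 = 0001000: 1 ones, 6 zeros → 0
  block 2 = 0000100: 1 ones, 6 zeros → 0
  block 3 = 0010000: 1 ones, 6 zeros → 0
  block 4 = 0001000: 1 ones, 6 zeros → 0
Decoded = 0000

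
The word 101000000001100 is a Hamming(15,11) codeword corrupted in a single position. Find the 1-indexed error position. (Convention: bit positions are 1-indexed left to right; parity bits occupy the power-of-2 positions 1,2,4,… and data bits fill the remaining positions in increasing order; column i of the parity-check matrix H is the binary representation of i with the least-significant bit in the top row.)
Syndrome s = H · r^T (mod 2), r = 101000000001100:
  s[0] = (101010101010101)·(101000000001100) mod 2 = 1+0+1+0+0+0+0+0+0+0+0+0+1+0+0 mod 2 = 1
  s[1] = (011001100110011)·(101000000001100) mod 2 = 0+0+1+0+0+0+0+0+0+0+0+0+0+0+0 mod 2 = 1
  s[2] = (000111100001111)·(101000000001100) mod 2 = 0+0+0+0+0+0+0+0+0+0+0+1+1+0+0 mod 2 = 0
  s[3] = (000000011111111)·(101000000001100) mod 2 = 0+0+0+0+0+0+0+0+0+0+0+1+1+0+0 mod 2 = 0
Syndrome = 1100
Column i of H is the binary representation of i, so the syndrome is the binary index of the flipped bit.
Read s = 1100 with s[0] as LSB: 1·2^0 + 1·2^1 + 0·2^2 + 0·2^3 = 3.
Error is at bit position 3.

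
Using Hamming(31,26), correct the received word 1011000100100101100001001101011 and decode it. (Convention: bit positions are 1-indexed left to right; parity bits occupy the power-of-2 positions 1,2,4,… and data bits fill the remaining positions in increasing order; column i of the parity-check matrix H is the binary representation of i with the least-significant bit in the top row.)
Syndrome s = H · r^T (mod 2), r = 1011000100100101100001001101011:
  s[0] = (1010101010101010101010101010101)·(1011000100100101100001001101011) mod 2 = 1+0+1+0+0+0+0+0+0+0+1+0+0+0+0+0+1+0+0+0+0+0+0+0+1+0+0+0+0+0+1 mod 2 = 0
  s[1] = (0110011001100110011001100110011)·(1011000100100101100001001101011) mod 2 = 0+0+1+0+0+0+0+0+0+0+1+0+0+1+0+0+0+0+0+0+0+1+0+0+0+1+0+0+0+1+1 mod 2 = 1
  s[2] = (0001111000011110000111100001111)·(1011000100100101100001001101011) mod 2 = 0+0+0+1+0+0+0+0+0+0+0+0+0+1+0+0+0+0+0+0+0+1+0+0+0+0+0+1+0+1+1 mod 2 = 0
  s[3] = (0000000111111110000000011111111)·(1011000100100101100001001101011) mod 2 = 0+0+0+0+0+0+0+1+0+0+1+0+0+1+0+0+0+0+0+0+0+0+0+0+1+1+0+1+0+1+1 mod 2 = 0
  s[4] = (0000000000000001111111111111111)·(1011000100100101100001001101011) mod 2 = 0+0+0+0+0+0+0+0+0+0+0+0+0+0+0+1+1+0+0+0+0+1+0+0+1+1+0+1+0+1+1 mod 2 = 0
Syndrome = 01000
Column 2 of H equals this syndrome → error at bit 2 (1-indexed).
Flip bit 2: 1011000100100101100001001101011 → 1111000100100101100001001101011
Extract data bits at positions {3,5,6,7,9,10,11,12,13,14,15,17,18,19,20,21,22,23,24,25,26,27,28,29,30,31}: 10000010010100001001101011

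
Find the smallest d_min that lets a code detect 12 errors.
Detecting e errors requires d_min ≥ e + 1 = 12 + 1 = 13.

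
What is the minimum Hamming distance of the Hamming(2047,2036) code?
d_min = 3 (every single-error-correcting Hamming code has d_min = 3).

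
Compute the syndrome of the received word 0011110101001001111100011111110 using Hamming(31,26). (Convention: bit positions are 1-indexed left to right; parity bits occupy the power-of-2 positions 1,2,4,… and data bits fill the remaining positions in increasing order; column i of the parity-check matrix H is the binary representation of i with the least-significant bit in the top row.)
Syndrome s = H · r^T (mod 2), r = 0011110101001001111100011111110:
  s[0] = (1010101010101010101010101010101)·(0011110101001001111100011111110) mod 2 = 0+0+1+0+1+0+0+0+0+0+0+0+1+0+0+0+1+0+1+0+0+0+0+0+1+0+1+0+1+0+0 mod 2 = 0
  s[1] = (0110011001100110011001100110011)·(0011110101001001111100011111110) mod 2 = 0+0+1+0+0+1+0+0+0+1+0+0+0+0+0+0+0+1+1+0+0+0+0+0+0+1+1+0+0+1+0 mod 2 = 0
  s[2] = (0001111000011110000111100001111)·(0011110101001001111100011111110) mod 2 = 0+0+0+1+1+1+0+0+0+0+0+0+1+0+0+0+0+0+0+1+0+0+0+0+0+0+0+1+1+1+0 mod 2 = 0
  s[3] = (0000000111111110000000011111111)·(0011110101001001111100011111110) mod 2 = 0+0+0+0+0+0+0+1+0+1+0+0+1+0+0+0+0+0+0+0+0+0+0+1+1+1+1+1+1+1+0 mod 2 = 0
  s[4] = (0000000000000001111111111111111)·(0011110101001001111100011111110) mod 2 = 0+0+0+0+0+0+0+0+0+0+0+0+0+0+0+1+1+1+1+1+0+0+0+1+1+1+1+1+1+1+0 mod 2 = 0
Syndrome = 00000
s = 0: no error detected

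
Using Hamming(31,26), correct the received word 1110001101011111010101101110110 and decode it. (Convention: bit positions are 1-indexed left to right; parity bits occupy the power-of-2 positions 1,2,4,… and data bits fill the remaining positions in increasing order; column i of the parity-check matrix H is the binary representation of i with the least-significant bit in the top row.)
Syndrome s = H · r^T (mod 2), r = 1110001101011111010101101110110:
  s[0] = (1010101010101010101010101010101)·(1110001101011111010101101110110) mod 2 = 1+0+1+0+0+0+1+0+0+0+0+0+1+0+1+0+0+0+0+0+0+0+1+0+1+0+1+0+1+0+0 mod 2 = 1
  s[1] = (0110011001100110011001100110011)·(1110001101011111010101101110110) mod 2 = 0+1+1+0+0+0+1+0+0+1+0+0+0+1+1+0+0+1+0+0+0+1+1+0+0+1+1+0+0+1+0 mod 2 = 0
  s[2] = (0001111000011110000111100001111)·(1110001101011111010101101110110) mod 2 = 0+0+0+0+0+0+1+0+0+0+0+1+1+1+1+0+0+0+0+1+0+1+1+0+0+0+0+0+1+1+0 mod 2 = 0
  s[3] = (0000000111111110000000011111111)·(1110001101011111010101101110110) mod 2 = 0+0+0+0+0+0+0+1+0+1+0+1+1+1+1+0+0+0+0+0+0+0+0+0+1+1+1+0+1+1+0 mod 2 = 1
  s[4] = (0000000000000001111111111111111)·(1110001101011111010101101110110) mod 2 = 0+0+0+0+0+0+0+0+0+0+0+0+0+0+0+1+0+1+0+1+0+1+1+0+1+1+1+0+1+1+0 mod 2 = 0
Syndrome = 10010
Column 9 of H equals this syndrome → error at bit 9 (1-indexed).
Flip bit 9: 1110001101011111010101101110110 → 1110001111011111010101101110110
Extract data bits at positions {3,5,6,7,9,10,11,12,13,14,15,17,18,19,20,21,22,23,24,25,26,27,28,29,30,31}: 10011101111010101101110110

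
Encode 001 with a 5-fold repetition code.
Repeat each bit 5× and concatenate:
0→00000  0→00000  1→11111
Codeword = 000000000011111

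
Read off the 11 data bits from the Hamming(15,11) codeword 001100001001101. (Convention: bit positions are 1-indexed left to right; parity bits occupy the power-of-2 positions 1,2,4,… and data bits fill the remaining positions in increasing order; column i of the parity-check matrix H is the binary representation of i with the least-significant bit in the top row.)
Parity bits occupy power-of-2 positions; data bits are at positions {3,5,6,7,9,10,11,12,13,14,15} (1-indexed).
Extract: c[3]=1 c[5]=0 c[6]=0 c[7]=0 c[9]=1 c[10]=0 c[11]=0 c[12]=1 c[13]=1 c[14]=0 c[15]=1
Data = 10001001101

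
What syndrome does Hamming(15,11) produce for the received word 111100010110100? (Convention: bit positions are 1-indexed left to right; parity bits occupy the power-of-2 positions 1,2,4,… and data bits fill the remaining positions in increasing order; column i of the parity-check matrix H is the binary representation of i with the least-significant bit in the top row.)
Syndrome s = H · r^T (mod 2), r = 111100010110100:
  s[0] = (101010101010101)·(111100010110100) mod 2 = 1+0+1+0+0+0+0+0+0+0+1+0+1+0+0 mod 2 = 0
  s[1] = (011001100110011)·(111100010110100) mod 2 = 0+1+1+0+0+0+0+0+0+1+1+0+0+0+0 mod 2 = 0
  s[2] = (000111100001111)·(111100010110100) mod 2 = 0+0+0+1+0+0+0+0+0+0+0+0+1+0+0 mod 2 = 0
  s[3] = (000000011111111)·(111100010110100) mod 2 = 0+0+0+0+0+0+0+1+0+1+1+0+1+0+0 mod 2 = 0
Syndrome = 0000
s = 0: no error detected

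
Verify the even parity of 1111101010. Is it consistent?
Sum of all bits: 1+1+1+1+1+0+1+0+1+0 = 7; 7 mod 2 = 1. Result is 1 → parity error detected.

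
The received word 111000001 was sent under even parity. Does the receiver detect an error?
Sum of received bits: 1+1+1+0+0+0+0+0+1 = 4; 4 mod 2 = 0. Result is 0 → no error detected.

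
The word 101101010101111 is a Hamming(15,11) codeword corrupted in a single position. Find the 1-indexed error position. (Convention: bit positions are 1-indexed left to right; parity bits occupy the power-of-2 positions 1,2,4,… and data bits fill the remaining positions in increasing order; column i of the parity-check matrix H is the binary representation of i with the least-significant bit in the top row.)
Syndrome s = H · r^T (mod 2), r = 101101010101111:
  s[0] = (101010101010101)·(101101010101111) mod 2 = 1+0+1+0+0+0+0+0+0+0+0+0+1+0+1 mod 2 = 0
  s[1] = (011001100110011)·(101101010101111) mod 2 = 0+0+1+0+0+1+0+0+0+1+0+0+0+1+1 mod 2 = 1
  s[2] = (000111100001111)·(101101010101111) mod 2 = 0+0+0+1+0+1+0+0+0+0+0+1+1+1+1 mod 2 = 0
  s[3] = (000000011111111)·(101101010101111) mod 2 = 0+0+0+0+0+0+0+1+0+1+0+1+1+1+1 mod 2 = 0
Syndrome = 0100
Column i of H is the binary representation of i, so the syndrome is the binary index of the flipped bit.
Read s = 0100 with s[0] as LSB: 0·2^0 + 1·2^1 + 0·2^2 + 0·2^3 = 2.
Error is at bit position 2.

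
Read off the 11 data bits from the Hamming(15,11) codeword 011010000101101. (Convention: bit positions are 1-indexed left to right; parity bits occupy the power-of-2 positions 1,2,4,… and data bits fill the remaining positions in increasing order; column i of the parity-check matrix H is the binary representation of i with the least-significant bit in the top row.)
Parity bits occupy power-of-2 positions; data bits are at positions {3,5,6,7,9,10,11,12,13,14,15} (1-indexed).
Extract: c[3]=1 c[5]=1 c[6]=0 c[7]=0 c[9]=0 c[10]=1 c[11]=0 c[12]=1 c[13]=1 c[14]=0 c[15]=1
Data = 11000101101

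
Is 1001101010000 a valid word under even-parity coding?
Sum of all bits: 1+0+0+1+1+0+1+0+1+0+0+0+0 = 5; 5 mod 2 = 1. Result is 1 → parity error detected.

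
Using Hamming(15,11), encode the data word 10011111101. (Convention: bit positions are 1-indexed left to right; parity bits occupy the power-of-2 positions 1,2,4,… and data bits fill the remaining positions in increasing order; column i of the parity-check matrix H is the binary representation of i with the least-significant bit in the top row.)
Codeword c = d · G (mod 2), d = 10011111101:
  c[0] = d·G[:,0] = (10011111101)·(11011010101) mod 2 = 1+0+0+1+1+0+1+0+1+0+1 mod 2 = 0
  c[1] = d·G[:,1] = (10011111101)·(10110110011) mod 2 = 1+0+0+1+0+1+1+0+0+0+1 mod 2 = 1
  c[2] = d·G[:,2] = (10011111101)·(10000000000) mod 2 = 1+0+0+0+0+0+0+0+0+0+0 mod 2 = 1
  c[3] = d·G[:,3] = (10011111101)·(01110001111) mod 2 = 0+0+0+1+0+0+0+1+1+0+1 mod 2 = 0
  c[4] = d·G[:,4] = (10011111101)·(01000000000) mod 2 = 0+0+0+0+0+0+0+0+0+0+0 mod 2 = 0
  c[5] = d·G[:,5] = (10011111101)·(00100000000) mod 2 = 0+0+0+0+0+0+0+0+0+0+0 mod 2 = 0
  c[6] = d·G[:,6] = (10011111101)·(00010000000) mod 2 = 0+0+0+1+0+0+0+0+0+0+0 mod 2 = 1
  c[7] = d·G[:,7] = (10011111101)·(00001111111) mod 2 = 0+0+0+0+1+1+1+1+1+0+1 mod 2 = 0
  c[8] = d·G[:,8] = (10011111101)·(00001000000) mod 2 = 0+0+0+0+1+0+0+0+0+0+0 mod 2 = 1
  c[9] = d·G[:,9] = (10011111101)·(00000100000) mod 2 = 0+0+0+0+0+1+0+0+0+0+0 mod 2 = 1
  c[10] = d·G[:,10] = (10011111101)·(00000010000) mod 2 = 0+0+0+0+0+0+1+0+0+0+0 mod 2 = 1
  c[11] = d·G[:,11] = (10011111101)·(00000001000) mod 2 = 0+0+0+0+0+0+0+1+0+0+0 mod 2 = 1
  c[12] = d·G[:,12] = (10011111101)·(00000000100) mod 2 = 0+0+0+0+0+0+0+0+1+0+0 mod 2 = 1
  c[13] = d·G[:,13] = (10011111101)·(00000000010) mod 2 = 0+0+0+0+0+0+0+0+0+0+0 mod 2 = 0
  c[14] = d·G[:,14] = (10011111101)·(00000000001) mod 2 = 0+0+0+0+0+0+0+0+0+0+1 mod 2 = 1
Codeword = 011000101111101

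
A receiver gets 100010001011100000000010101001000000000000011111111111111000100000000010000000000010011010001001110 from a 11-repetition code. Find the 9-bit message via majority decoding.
Split into 11-bit blocks and majority-vote each:
  block 1 = 10001000101: 4 ones, 7 zeros → 0
  block 2 = 11000000000: 2 ones, 9 zeros → 0
  block 3 = 10101001000: 4 ones, 7 zeros → 0
  block 4 = 00000000001: 1 ones, 10 zeros → 0
  block 5 = 11111111111: 11 ones, 0 zeros → 1
  block 6 = 11000100000: 3 ones, 8 zeros → 0
  block 7 = 00001000000: 1 ones, 10 zeros → 0
  block 8 = 00000100110: 3 ones, 8 zeros → 0
  block 9 = 10001001110: 5 ones, 6 zeros → 0
Decoded = 000010000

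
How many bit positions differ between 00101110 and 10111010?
XOR = 10010100, count of 1s = 3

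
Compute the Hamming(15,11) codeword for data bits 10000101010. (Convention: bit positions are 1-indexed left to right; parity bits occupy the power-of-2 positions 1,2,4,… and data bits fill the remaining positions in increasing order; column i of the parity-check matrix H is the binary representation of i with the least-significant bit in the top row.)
Codeword c = d · G (mod 2), d = 10000101010:
  c[0] = d·G[:,0] = (10000101010)·(11011010101) mod 2 = 1+0+0+0+0+0+0+0+0+0+0 mod 2 = 1
  c[1] = d·G[:,1] = (10000101010)·(10110110011) mod 2 = 1+0+0+0+0+1+0+0+0+1+0 mod 2 = 1
  c[2] = d·G[:,2] = (10000101010)·(10000000000) mod 2 = 1+0+0+0+0+0+0+0+0+0+0 mod 2 = 1
  c[3] = d·G[:,3] = (10000101010)·(01110001111) mod 2 = 0+0+0+0+0+0+0+1+0+1+0 mod 2 = 0
  c[4] = d·G[:,4] = (10000101010)·(01000000000) mod 2 = 0+0+0+0+0+0+0+0+0+0+0 mod 2 = 0
  c[5] = d·G[:,5] = (10000101010)·(00100000000) mod 2 = 0+0+0+0+0+0+0+0+0+0+0 mod 2 = 0
  c[6] = d·G[:,6] = (10000101010)·(00010000000) mod 2 = 0+0+0+0+0+0+0+0+0+0+0 mod 2 = 0
  c[7] = d·G[:,7] = (10000101010)·(00001111111) mod 2 = 0+0+0+0+0+1+0+1+0+1+0 mod 2 = 1
  c[8] = d·G[:,8] = (10000101010)·(00001000000) mod 2 = 0+0+0+0+0+0+0+0+0+0+0 mod 2 = 0
  c[9] = d·G[:,9] = (10000101010)·(00000100000) mod 2 = 0+0+0+0+0+1+0+0+0+0+0 mod 2 = 1
  c[10] = d·G[:,10] = (10000101010)·(00000010000) mod 2 = 0+0+0+0+0+0+0+0+0+0+0 mod 2 = 0
  c[11] = d·G[:,11] = (10000101010)·(00000001000) mod 2 = 0+0+0+0+0+0+0+1+0+0+0 mod 2 = 1
  c[12] = d·G[:,12] = (10000101010)·(00000000100) mod 2 = 0+0+0+0+0+0+0+0+0+0+0 mod 2 = 0
  c[13] = d·G[:,13] = (10000101010)·(00000000010) mod 2 = 0+0+0+0+0+0+0+0+0+1+0 mod 2 = 1
  c[14] = d·G[:,14] = (10000101010)·(00000000001) mod 2 = 0+0+0+0+0+0+0+0+0+0+0 mod 2 = 0
Codeword = 111000010101010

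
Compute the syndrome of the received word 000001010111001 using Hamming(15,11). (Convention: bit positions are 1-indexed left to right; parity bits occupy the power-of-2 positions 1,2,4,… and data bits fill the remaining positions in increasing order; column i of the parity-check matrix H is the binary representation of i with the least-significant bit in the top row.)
Syndrome s = H · r^T (mod 2), r = 000001010111001:
  s[0] = (101010101010101)·(000001010111001) mod 2 = 0+0+0+0+0+0+0+0+0+0+1+0+0+0+1 mod 2 = 0
  s[1] = (011001100110011)·(000001010111001) mod 2 = 0+0+0+0+0+1+0+0+0+1+1+0+0+0+1 mod 2 = 0
  s[2] = (000111100001111)·(000001010111001) mod 2 = 0+0+0+0+0+1+0+0+0+0+0+1+0+0+1 mod 2 = 1
  s[3] = (000000011111111)·(000001010111001) mod 2 = 0+0+0+0+0+0+0+1+0+1+1+1+0+0+1 mod 2 = 1
Syndrome = 0011
Non-zero syndrome: error at position 12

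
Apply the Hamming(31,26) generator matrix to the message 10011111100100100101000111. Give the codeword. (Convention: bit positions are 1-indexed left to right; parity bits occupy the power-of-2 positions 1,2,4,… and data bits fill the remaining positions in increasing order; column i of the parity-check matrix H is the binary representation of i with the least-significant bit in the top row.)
Codeword c = d · G (mod 2), d = 10011111100100100101000111:
  c[0] = d·G[:,0] = (10011111100100100101000111)·(11011010101101010101010101) mod 2 = 1+0+0+1+1+0+1+0+1+0+0+1+0+0+0+0+0+1+0+1+0+0+0+1+0+1 mod 2 = 0
  c[1] = d·G[:,1] = (10011111100100100101000111)·(10110110011011001100110011) mod 2 = 1+0+0+1+0+1+1+0+0+0+0+0+0+0+0+0+0+1+0+0+0+0+0+0+1+1 mod 2 = 1
  c[2] = d·G[:,2] = (10011111100100100101000111)·(10000000000000000000000000) mod 2 = 1+0+0+0+0+0+0+0+0+0+0+0+0+0+0+0+0+0+0+0+0+0+0+0+0+0 mod 2 = 1
  c[3] = d·G[:,3] = (10011111100100100101000111)·(01110001111000111100001111) mod 2 = 0+0+0+1+0+0+0+1+1+0+0+0+0+0+1+0+0+1+0+0+0+0+0+1+1+1 mod 2 = 0
  c[4] = d·G[:,4] = (10011111100100100101000111)·(01000000000000000000000000) mod 2 = 0+0+0+0+0+0+0+0+0+0+0+0+0+0+0+0+0+0+0+0+0+0+0+0+0+0 mod 2 = 0
  c[5] = d·G[:,5] = (10011111100100100101000111)·(00100000000000000000000000) mod 2 = 0+0+0+0+0+0+0+0+0+0+0+0+0+0+0+0+0+0+0+0+0+0+0+0+0+0 mod 2 = 0
  c[6] = d·G[:,6] = (10011111100100100101000111)·(00010000000000000000000000) mod 2 = 0+0+0+1+0+0+0+0+0+0+0+0+0+0+0+0+0+0+0+0+0+0+0+0+0+0 mod 2 = 1
  c[7] = d·G[:,7] = (10011111100100100101000111)·(00001111111000000011111111) mod 2 = 0+0+0+0+1+1+1+1+1+0+0+0+0+0+0+0+0+0+0+1+0+0+0+1+1+1 mod 2 = 1
  c[8] = d·G[:,8] = (10011111100100100101000111)·(00001000000000000000000000) mod 2 = 0+0+0+0+1+0+0+0+0+0+0+0+0+0+0+0+0+0+0+0+0+0+0+0+0+0 mod 2 = 1
  c[9] = d·G[:,9] = (10011111100100100101000111)·(00000100000000000000000000) mod 2 = 0+0+0+0+0+1+0+0+0+0+0+0+0+0+0+0+0+0+0+0+0+0+0+0+0+0 mod 2 = 1
  c[10] = d·G[:,10] = (10011111100100100101000111)·(00000010000000000000000000) mod 2 = 0+0+0+0+0+0+1+0+0+0+0+0+0+0+0+0+0+0+0+0+0+0+0+0+0+0 mod 2 = 1
  c[11] = d·G[:,11] = (10011111100100100101000111)·(00000001000000000000000000) mod 2 = 0+0+0+0+0+0+0+1+0+0+0+0+0+0+0+0+0+0+0+0+0+0+0+0+0+0 mod 2 = 1
  c[12] = d·G[:,12] = (10011111100100100101000111)·(00000000100000000000000000) mod 2 = 0+0+0+0+0+0+0+0+1+0+0+0+0+0+0+0+0+0+0+0+0+0+0+0+0+0 mod 2 = 1
  c[13] = d·G[:,13] = (10011111100100100101000111)·(00000000010000000000000000) mod 2 = 0+0+0+0+0+0+0+0+0+0+0+0+0+0+0+0+0+0+0+0+0+0+0+0+0+0 mod 2 = 0
  c[14] = d·G[:,14] = (10011111100100100101000111)·(00000000001000000000000000) mod 2 = 0+0+0+0+0+0+0+0+0+0+0+0+0+0+0+0+0+0+0+0+0+0+0+0+0+0 mod 2 = 0
  c[15] = d·G[:,15] = (10011111100100100101000111)·(00000000000111111111111111) mod 2 = 0+0+0+0+0+0+0+0+0+0+0+1+0+0+1+0+0+1+0+1+0+0+0+1+1+1 mod 2 = 1
  c[16] = d·G[:,16] = (10011111100100100101000111)·(00000000000100000000000000) mod 2 = 0+0+0+0+0+0+0+0+0+0+0+1+0+0+0+0+0+0+0+0+0+0+0+0+0+0 mod 2 = 1
  c[17] = d·G[:,17] = (10011111100100100101000111)·(00000000000010000000000000) mod 2 = 0+0+0+0+0+0+0+0+0+0+0+0+0+0+0+0+0+0+0+0+0+0+0+0+0+0 mod 2 = 0
  c[18] = d·G[:,18] = (10011111100100100101000111)·(00000000000001000000000000) mod 2 = 0+0+0+0+0+0+0+0+0+0+0+0+0+0+0+0+0+0+0+0+0+0+0+0+0+0 mod 2 = 0
  c[19] = d·G[:,19] = (10011111100100100101000111)·(00000000000000100000000000) mod 2 = 0+0+0+0+0+0+0+0+0+0+0+0+0+0+1+0+0+0+0+0+0+0+0+0+0+0 mod 2 = 1
  c[20] = d·G[:,20] = (10011111100100100101000111)·(00000000000000010000000000) mod 2 = 0+0+0+0+0+0+0+0+0+0+0+0+0+0+0+0+0+0+0+0+0+0+0+0+0+0 mod 2 = 0
  c[21] = d·G[:,21] = (10011111100100100101000111)·(00000000000000001000000000) mod 2 = 0+0+0+0+0+0+0+0+0+0+0+0+0+0+0+0+0+0+0+0+0+0+0+0+0+0 mod 2 = 0
  c[22] = d·G[:,22] = (10011111100100100101000111)·(00000000000000000100000000) mod 2 = 0+0+0+0+0+0+0+0+0+0+0+0+0+0+0+0+0+1+0+0+0+0+0+0+0+0 mod 2 = 1
  c[23] = d·G[:,23] = (10011111100100100101000111)·(00000000000000000010000000) mod 2 = 0+0+0+0+0+0+0+0+0+0+0+0+0+0+0+0+0+0+0+0+0+0+0+0+0+0 mod 2 = 0
  c[24] = d·G[:,24] = (10011111100100100101000111)·(00000000000000000001000000) mod 2 = 0+0+0+0+0+0+0+0+0+0+0+0+0+0+0+0+0+0+0+1+0+0+0+0+0+0 mod 2 = 1
  c[25] = d·G[:,25] = (10011111100100100101000111)·(00000000000000000000100000) mod 2 = 0+0+0+0+0+0+0+0+0+0+0+0+0+0+0+0+0+0+0+0+0+0+0+0+0+0 mod 2 = 0
  c[26] = d·G[:,26] = (10011111100100100101000111)·(00000000000000000000010000) mod 2 = 0+0+0+0+0+0+0+0+0+0+0+0+0+0+0+0+0+0+0+0+0+0+0+0+0+0 mod 2 = 0
  c[27] = d·G[:,27] = (10011111100100100101000111)·(00000000000000000000001000) mod 2 = 0+0+0+0+0+0+0+0+0+0+0+0+0+0+0+0+0+0+0+0+0+0+0+0+0+0 mod 2 = 0
  c[28] = d·G[:,28] = (10011111100100100101000111)·(00000000000000000000000100) mod 2 = 0+0+0+0+0+0+0+0+0+0+0+0+0+0+0+0+0+0+0+0+0+0+0+1+0+0 mod 2 = 1
  c[29] = d·G[:,29] = (10011111100100100101000111)·(00000000000000000000000010) mod 2 = 0+0+0+0+0+0+0+0+0+0+0+0+0+0+0+0+0+0+0+0+0+0+0+0+1+0 mod 2 = 1
  c[30] = d·G[:,30] = (10011111100100100101000111)·(00000000000000000000000001) mod 2 = 0+0+0+0+0+0+0+0+0+0+0+0+0+0+0+0+0+0+0+0+0+0+0+0+0+1 mod 2 = 1
Codeword = 0110001111111001100100101000111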